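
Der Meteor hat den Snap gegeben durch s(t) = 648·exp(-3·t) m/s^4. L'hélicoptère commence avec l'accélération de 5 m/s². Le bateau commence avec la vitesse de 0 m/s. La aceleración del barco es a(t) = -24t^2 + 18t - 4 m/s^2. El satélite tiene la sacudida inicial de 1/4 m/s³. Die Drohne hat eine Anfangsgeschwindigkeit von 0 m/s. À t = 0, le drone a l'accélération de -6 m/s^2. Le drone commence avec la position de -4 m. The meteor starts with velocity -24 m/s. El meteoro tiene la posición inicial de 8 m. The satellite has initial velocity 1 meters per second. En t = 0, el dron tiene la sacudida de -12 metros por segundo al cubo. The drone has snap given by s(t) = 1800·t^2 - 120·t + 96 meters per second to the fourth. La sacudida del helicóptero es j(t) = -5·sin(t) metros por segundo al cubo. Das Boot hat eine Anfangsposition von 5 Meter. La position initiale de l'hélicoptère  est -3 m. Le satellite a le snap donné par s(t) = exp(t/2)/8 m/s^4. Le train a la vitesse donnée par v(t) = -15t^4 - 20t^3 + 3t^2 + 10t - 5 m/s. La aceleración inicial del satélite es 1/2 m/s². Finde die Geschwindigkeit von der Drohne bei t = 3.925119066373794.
Ausgehend von dem Snap s(t) = 1800·t^2 - 120·t + 96, nehmen wir 3 Integrale. Durch Integration von dem Snap und Verwendung der Anfangsbedingung j(0) = -12, erhalten wir j(t) = 600·t^3 - 60·t^2 + 96·t - 12. Mit ∫j(t)dt und Anwendung von a(0) = -6, finden wir a(t) = 150·t^4 - 20·t^3 + 48·t^2 - 12·t - 6. Durch Integration von der Beschleunigung und Verwendung der Anfangsbedingung v(0) = 0, erhalten wir v(t) = t·(30·t^4 - 5·t^3 + 16·t^2 - 6·t - 6). Wir haben die Geschwindigkeit v(t) = t·(30·t^4 - 5·t^3 + 16·t^2 - 6·t - 6). Durch Einsetzen von t = 3.925119066373794: v(3.925119066373794) = 27614.9937518472.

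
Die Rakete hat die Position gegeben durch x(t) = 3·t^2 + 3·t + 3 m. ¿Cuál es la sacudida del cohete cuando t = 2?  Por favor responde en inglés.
To solve this, we need to take 3 derivatives of our position equation x(t) = 3·t^2 + 3·t + 3. Differentiating position, we get velocity: v(t) = 6·t + 3. Differentiating velocity, we get acceleration: a(t) = 6. The derivative of acceleration gives jerk: j(t) = 0. From the given jerk equation j(t) = 0, we substitute t = 2 to get j = 0.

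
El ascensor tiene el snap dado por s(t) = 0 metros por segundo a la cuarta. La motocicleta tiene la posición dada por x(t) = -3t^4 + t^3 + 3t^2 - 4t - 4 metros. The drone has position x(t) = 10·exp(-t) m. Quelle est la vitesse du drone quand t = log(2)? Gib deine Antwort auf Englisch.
We must differentiate our position equation x(t) = 10·exp(-t) 1 time. Differentiating position, we get velocity: v(t) = -10·exp(-t). From the given velocity equation v(t) = -10·exp(-t), we substitute t = log(2) to get v = -5.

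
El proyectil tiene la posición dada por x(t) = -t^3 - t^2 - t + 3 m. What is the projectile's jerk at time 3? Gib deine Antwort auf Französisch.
En partant de la position x(t) = -t^3 - t^2 - t + 3, nous prenons 3 dérivées. En prenant d/dt de x(t), nous trouvons v(t) = -3·t^2 - 2·t - 1. En dérivant la vitesse, nous obtenons l'accélération: a(t) = -6·t - 2. En prenant d/dt de a(t), nous trouvons j(t) = -6. Nous avons le jerk j(t) = -6. En substituant t = 3: j(3) = -6.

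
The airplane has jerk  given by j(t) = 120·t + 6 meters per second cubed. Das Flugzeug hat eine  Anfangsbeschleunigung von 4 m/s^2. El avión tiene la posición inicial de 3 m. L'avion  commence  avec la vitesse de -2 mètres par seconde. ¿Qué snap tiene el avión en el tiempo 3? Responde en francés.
Nous devons dériver notre équation du jerk j(t) = 120·t + 6 1 fois. En prenant d/dt de j(t), nous trouvons s(t) = 120. De l'équation du snap s(t) = 120, nous substituons t = 3 pour obtenir s = 120.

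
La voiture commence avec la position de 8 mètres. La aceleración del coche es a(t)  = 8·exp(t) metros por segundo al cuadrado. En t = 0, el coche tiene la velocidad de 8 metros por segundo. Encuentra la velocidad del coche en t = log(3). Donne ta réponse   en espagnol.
Necesitamos integrar nuestra ecuación de la aceleración a(t) = 8·exp(t) 1 vez. Tomando ∫a(t)dt y aplicando v(0) = 8, encontramos v(t) = 8·exp(t). Usando v(t) = 8·exp(t) y sustituyendo t = log(3), encontramos v = 24.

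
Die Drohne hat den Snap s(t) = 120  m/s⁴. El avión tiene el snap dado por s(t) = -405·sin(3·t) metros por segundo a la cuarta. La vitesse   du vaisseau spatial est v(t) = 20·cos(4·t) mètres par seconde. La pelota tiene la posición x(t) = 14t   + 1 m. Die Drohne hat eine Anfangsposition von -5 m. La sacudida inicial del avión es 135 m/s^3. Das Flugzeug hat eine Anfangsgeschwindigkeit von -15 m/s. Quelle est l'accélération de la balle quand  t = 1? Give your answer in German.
Um dies zu lösen, müssen wir 2 Ableitungen unserer Gleichung für die Position x(t) = 14·t + 1 nehmen. Mit d/dt von x(t) finden wir v(t) = 14. Die Ableitung von der Geschwindigkeit ergibt die Beschleunigung: a(t) = 0. Wir haben die Beschleunigung a(t) = 0. Durch Einsetzen von t = 1: a(1) = 0.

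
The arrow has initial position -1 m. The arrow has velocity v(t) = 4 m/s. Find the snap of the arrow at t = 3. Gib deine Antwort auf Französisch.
En partant de la vitesse v(t) = 4, nous prenons 3 dérivées. En dérivant la vitesse, nous obtenons l'accélération: a(t) = 0. En dérivant l'accélération, nous obtenons le jerk: j(t) = 0. La dérivée du jerk donne le snap: s(t) = 0. Nous avons le snap s(t) = 0. En substituant t = 3: s(3) = 0.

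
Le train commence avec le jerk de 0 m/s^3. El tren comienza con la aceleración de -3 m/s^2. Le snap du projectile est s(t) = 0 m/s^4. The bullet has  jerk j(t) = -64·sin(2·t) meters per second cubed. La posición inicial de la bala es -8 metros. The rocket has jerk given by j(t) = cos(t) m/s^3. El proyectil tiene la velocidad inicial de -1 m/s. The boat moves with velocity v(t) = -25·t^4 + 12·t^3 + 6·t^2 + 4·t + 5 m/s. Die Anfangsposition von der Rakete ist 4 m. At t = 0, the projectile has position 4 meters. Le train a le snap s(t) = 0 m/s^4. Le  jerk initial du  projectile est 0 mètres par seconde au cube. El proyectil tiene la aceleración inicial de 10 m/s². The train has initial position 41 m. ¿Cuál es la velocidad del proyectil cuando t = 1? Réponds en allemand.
Wir müssen unsere Gleichung für den Snap s(t) = 0 3-mal integrieren. Mit ∫s(t)dt und Anwendung von j(0) = 0, finden wir j(t) = 0. Mit ∫j(t)dt und Anwendung von a(0) = 10, finden wir a(t) = 10. Mit ∫a(t)dt und Anwendung von v(0) = -1, finden wir v(t) = 10·t - 1. Mit v(t) = 10·t - 1 und Einsetzen von t = 1, finden wir v = 9.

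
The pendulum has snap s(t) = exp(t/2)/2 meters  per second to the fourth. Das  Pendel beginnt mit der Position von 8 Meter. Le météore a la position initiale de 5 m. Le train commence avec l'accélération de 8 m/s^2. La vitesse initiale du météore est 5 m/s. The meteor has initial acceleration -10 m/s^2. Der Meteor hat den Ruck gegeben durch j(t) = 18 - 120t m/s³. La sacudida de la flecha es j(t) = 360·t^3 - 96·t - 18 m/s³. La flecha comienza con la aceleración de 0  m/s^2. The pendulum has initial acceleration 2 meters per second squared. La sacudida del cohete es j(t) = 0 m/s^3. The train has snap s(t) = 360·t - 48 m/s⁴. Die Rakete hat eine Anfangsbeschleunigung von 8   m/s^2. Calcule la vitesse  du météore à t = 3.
En partant du jerk j(t) = 18 - 120·t, nous prenons 2 intégrales. En prenant ∫j(t)dt et en appliquant a(0) = -10, nous trouvons a(t) = -60·t^2 + 18·t - 10. La primitive de l'accélération est la vitesse. En utilisant v(0) = 5, nous obtenons v(t) = -20·t^3 + 9·t^2 - 10·t + 5. De l'équation de la vitesse v(t) = -20·t^3 + 9·t^2 - 10·t + 5, nous substituons t = 3 pour obtenir v = -484.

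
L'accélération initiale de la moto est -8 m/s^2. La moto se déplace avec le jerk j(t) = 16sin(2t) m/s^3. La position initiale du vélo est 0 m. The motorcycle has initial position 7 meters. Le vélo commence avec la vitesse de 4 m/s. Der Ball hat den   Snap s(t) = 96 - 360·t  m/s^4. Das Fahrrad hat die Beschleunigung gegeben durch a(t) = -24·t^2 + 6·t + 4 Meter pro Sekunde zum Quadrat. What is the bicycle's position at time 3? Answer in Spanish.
Debemos encontrar la integral de nuestra ecuación de la aceleración a(t) = -24·t^2 + 6·t + 4 2 veces. Integrando la aceleración y usando la condición inicial v(0) = 4, obtenemos v(t) = -8·t^3 + 3·t^2 + 4·t + 4. Tomando ∫v(t)dt y aplicando x(0) = 0, encontramos x(t) = -2·t^4 + t^3 + 2·t^2 + 4·t. Usando x(t) = -2·t^4 + t^3 + 2·t^2 + 4·t y sustituyendo t = 3, encontramos x = -105.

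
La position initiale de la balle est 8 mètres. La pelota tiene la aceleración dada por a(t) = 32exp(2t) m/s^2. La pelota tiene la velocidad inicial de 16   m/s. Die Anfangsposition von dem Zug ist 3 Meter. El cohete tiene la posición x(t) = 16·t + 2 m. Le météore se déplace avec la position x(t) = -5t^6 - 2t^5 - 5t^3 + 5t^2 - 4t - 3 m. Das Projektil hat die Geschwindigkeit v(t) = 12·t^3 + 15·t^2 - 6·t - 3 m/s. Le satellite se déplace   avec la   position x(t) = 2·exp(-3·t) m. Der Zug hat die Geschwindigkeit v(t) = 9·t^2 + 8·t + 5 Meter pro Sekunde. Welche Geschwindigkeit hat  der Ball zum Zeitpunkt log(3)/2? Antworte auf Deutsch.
Um dies zu lösen, müssen wir 1 Integral unserer Gleichung für die Beschleunigung a(t) = 32·exp(2·t) finden. Durch Integration von der Beschleunigung und Verwendung der Anfangsbedingung v(0) = 16, erhalten wir v(t) = 16·exp(2·t). Aus der Gleichung für die Geschwindigkeit v(t) = 16·exp(2·t), setzen wir t = log(3)/2 ein und erhalten v = 48.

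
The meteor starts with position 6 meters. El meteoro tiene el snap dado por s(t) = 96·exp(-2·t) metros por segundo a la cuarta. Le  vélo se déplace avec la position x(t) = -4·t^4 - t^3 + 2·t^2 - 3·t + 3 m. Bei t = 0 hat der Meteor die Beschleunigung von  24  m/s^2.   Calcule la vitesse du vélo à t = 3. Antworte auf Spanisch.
Partiendo de la posición x(t) = -4·t^4 - t^3 + 2·t^2 - 3·t + 3, tomamos 1 derivada. La derivada de la posición da la velocidad: v(t) = -16·t^3 - 3·t^2 + 4·t - 3. Tenemos la velocidad v(t) = -16·t^3 - 3·t^2 + 4·t - 3. Sustituyendo t = 3: v(3) = -450.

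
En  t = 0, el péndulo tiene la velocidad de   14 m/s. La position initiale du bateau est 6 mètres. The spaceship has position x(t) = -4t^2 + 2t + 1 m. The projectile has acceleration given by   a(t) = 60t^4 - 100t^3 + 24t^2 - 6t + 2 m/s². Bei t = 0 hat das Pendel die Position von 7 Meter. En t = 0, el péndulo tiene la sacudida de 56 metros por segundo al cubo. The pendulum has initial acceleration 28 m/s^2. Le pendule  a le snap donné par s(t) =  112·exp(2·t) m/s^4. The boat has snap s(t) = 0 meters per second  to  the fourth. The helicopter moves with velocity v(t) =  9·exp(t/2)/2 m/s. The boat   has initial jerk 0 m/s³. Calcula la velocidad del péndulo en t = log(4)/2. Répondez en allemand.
Um dies zu lösen, müssen wir 3 Stammfunktionen unserer Gleichung für den Snap s(t) = 112·exp(2·t) finden. Mit ∫s(t)dt und Anwendung von j(0) = 56, finden wir j(t) = 56·exp(2·t). Die Stammfunktion von dem Ruck ist die Beschleunigung. Mit a(0) = 28 erhalten wir a(t) = 28·exp(2·t). Durch Integration von der Beschleunigung und Verwendung der Anfangsbedingung v(0) = 14, erhalten wir v(t) = 14·exp(2·t). Aus der Gleichung für die Geschwindigkeit v(t) = 14·exp(2·t), setzen wir t = log(4)/2 ein und erhalten v = 56.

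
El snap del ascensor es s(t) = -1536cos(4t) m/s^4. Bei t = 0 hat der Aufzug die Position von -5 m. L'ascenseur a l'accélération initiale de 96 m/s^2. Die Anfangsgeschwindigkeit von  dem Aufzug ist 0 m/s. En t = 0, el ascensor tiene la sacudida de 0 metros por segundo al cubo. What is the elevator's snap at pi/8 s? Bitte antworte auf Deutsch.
Wir haben den Snap s(t) = -1536·cos(4·t). Durch Einsetzen von t = pi/8: s(pi/8) = 0.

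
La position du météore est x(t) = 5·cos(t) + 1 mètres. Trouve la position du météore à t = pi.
Nous avons la position x(t) = 5·cos(t) + 1. En substituant t = pi: x(pi) = -4.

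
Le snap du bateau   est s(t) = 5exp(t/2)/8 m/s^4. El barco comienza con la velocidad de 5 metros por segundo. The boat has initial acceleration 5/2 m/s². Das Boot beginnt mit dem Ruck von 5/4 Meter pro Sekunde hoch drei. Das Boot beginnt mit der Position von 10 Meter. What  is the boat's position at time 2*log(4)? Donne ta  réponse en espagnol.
Para resolver esto, necesitamos tomar 4 antiderivadas de nuestra ecuación del snap s(t) = 5·exp(t/2)/8. La antiderivada del snap, con j(0) = 5/4, da la sacudida: j(t) = 5·exp(t/2)/4. Tomando ∫j(t)dt y aplicando a(0) = 5/2, encontramos a(t) = 5·exp(t/2)/2. Tomando ∫a(t)dt y aplicando v(0) = 5, encontramos v(t) = 5·exp(t/2). La antiderivada de la velocidad es la posición. Usando x(0) = 10, obtenemos x(t) = 10·exp(t/2). Usando x(t) = 10·exp(t/2) y sustituyendo t = 2*log(4), encontramos x = 40.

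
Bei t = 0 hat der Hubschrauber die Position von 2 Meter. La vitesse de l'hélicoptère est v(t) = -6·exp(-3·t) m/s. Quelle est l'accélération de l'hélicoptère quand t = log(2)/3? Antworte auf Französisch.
Nous devons dériver notre équation de la vitesse v(t) = -6·exp(-3·t) 1 fois. En prenant d/dt de v(t), nous trouvons a(t) = 18·exp(-3·t). Nous avons l'accélération a(t) = 18·exp(-3·t). En substituant t = log(2)/3: a(log(2)/3) = 9.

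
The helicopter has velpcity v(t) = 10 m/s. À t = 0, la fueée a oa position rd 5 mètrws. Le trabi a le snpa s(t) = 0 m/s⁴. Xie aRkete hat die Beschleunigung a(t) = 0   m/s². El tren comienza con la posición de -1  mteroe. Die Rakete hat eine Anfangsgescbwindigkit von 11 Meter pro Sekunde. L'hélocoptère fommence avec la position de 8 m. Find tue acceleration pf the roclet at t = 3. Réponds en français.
Nous avons l'accélération a(t) = 0. En substituant t = 3: a(3) = 0.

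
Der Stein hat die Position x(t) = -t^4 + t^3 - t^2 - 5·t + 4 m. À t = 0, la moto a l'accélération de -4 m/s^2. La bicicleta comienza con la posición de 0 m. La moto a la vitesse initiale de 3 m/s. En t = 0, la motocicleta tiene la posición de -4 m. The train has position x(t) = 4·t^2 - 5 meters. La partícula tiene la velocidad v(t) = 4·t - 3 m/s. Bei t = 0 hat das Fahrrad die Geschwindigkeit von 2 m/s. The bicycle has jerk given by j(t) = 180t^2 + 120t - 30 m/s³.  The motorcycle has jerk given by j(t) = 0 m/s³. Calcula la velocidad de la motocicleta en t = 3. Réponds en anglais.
To solve this, we need to take 2 integrals of our jerk equation j(t) = 0. Finding the antiderivative of j(t) and using a(0) = -4: a(t) = -4. The antiderivative of acceleration is velocity. Using v(0) = 3, we get v(t) = 3 - 4·t. Using v(t) = 3 - 4·t and substituting t = 3, we find v = -9.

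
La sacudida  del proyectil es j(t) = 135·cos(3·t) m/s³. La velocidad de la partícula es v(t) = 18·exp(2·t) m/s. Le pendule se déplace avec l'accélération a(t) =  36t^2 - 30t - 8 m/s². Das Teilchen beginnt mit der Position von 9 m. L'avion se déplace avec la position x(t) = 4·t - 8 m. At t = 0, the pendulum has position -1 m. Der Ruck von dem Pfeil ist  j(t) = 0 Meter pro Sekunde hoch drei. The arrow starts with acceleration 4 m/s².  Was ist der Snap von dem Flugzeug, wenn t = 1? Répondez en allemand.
Ausgehend von der Position x(t) = 4·t - 8, nehmen wir 4 Ableitungen. Mit d/dt von x(t) finden wir v(t) = 4. Durch Ableiten von der Geschwindigkeit erhalten wir die Beschleunigung: a(t) = 0. Die Ableitung von der Beschleunigung ergibt den Ruck: j(t) = 0. Die Ableitung von dem Ruck ergibt den Snap: s(t) = 0. Aus der Gleichung für den Snap s(t) = 0, setzen wir t = 1 ein und erhalten s = 0.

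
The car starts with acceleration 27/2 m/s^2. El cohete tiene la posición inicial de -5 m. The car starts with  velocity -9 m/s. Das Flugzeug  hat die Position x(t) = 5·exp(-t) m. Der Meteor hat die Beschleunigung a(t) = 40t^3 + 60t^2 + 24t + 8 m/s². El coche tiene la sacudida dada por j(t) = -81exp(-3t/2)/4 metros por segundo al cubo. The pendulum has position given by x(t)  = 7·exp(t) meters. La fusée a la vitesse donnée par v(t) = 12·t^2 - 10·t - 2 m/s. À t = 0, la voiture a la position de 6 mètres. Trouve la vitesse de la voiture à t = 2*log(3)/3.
En partant du jerk j(t) = -81·exp(-3·t/2)/4, nous prenons 2 intégrales. En prenant ∫j(t)dt et en appliquant a(0) = 27/2, nous trouvons a(t) = 27·exp(-3·t/2)/2. La primitive de l'accélération, avec v(0) = -9, donne la vitesse: v(t) = -9·exp(-3·t/2). Nous avons la vitesse v(t) = -9·exp(-3·t/2). En substituant t = 2*log(3)/3: v(2*log(3)/3) = -3.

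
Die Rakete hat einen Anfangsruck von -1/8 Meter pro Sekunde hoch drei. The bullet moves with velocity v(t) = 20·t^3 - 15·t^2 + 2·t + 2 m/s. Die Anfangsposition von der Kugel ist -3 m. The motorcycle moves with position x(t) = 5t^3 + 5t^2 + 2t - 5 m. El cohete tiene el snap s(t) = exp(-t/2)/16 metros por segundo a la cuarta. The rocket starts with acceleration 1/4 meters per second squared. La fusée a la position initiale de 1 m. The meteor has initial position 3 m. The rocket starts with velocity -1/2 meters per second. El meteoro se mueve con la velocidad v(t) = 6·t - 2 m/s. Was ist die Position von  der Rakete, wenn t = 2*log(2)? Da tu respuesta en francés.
Nous devons trouver la primitive de notre équation du snap s(t) = exp(-t/2)/16 4 fois. L'intégrale du snap est le jerk. En utilisant j(0) = -1/8, nous obtenons j(t) = -exp(-t/2)/8. La primitive du jerk, avec a(0) = 1/4, donne l'accélération: a(t) = exp(-t/2)/4. La primitive de l'accélération, avec v(0) = -1/2, donne la vitesse: v(t) = -exp(-t/2)/2. La primitive de la vitesse est la position. En utilisant x(0) = 1, nous obtenons x(t) = exp(-t/2). De l'équation de la position x(t) = exp(-t/2), nous substituons t = 2*log(2) pour obtenir x = 1/2.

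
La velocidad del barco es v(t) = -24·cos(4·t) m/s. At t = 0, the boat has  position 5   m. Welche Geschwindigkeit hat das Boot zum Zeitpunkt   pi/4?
Mit v(t) = -24·cos(4·t) und Einsetzen von t = pi/4, finden wir v = 24.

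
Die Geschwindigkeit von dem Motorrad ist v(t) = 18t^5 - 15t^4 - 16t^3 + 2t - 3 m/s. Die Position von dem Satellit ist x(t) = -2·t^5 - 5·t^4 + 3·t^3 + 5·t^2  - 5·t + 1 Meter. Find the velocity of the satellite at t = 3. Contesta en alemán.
Ausgehend von der Position x(t) = -2·t^5 - 5·t^4 + 3·t^3 + 5·t^2 - 5·t + 1, nehmen wir 1 Ableitung. Die Ableitung von der Position ergibt die Geschwindigkeit: v(t) = -10·t^4 - 20·t^3 + 9·t^2 + 10·t - 5. Aus der Gleichung für die Geschwindigkeit v(t) = -10·t^4 - 20·t^3 + 9·t^2 + 10·t - 5, setzen wir t = 3 ein und erhalten v = -1244.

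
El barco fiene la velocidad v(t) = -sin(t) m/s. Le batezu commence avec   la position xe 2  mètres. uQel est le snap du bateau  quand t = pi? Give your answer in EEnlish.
To solve this, we need to take 3 derivatives of our velocity equation v(t) = -sin(t). Differentiating velocity, we get acceleration: a(t) = -cos(t). Differentiating acceleration, we get jerk: j(t) = sin(t). Taking d/dt of j(t), we find s(t) = cos(t). We have snap s(t) = cos(t). Substituting t = pi: s(pi) = -1.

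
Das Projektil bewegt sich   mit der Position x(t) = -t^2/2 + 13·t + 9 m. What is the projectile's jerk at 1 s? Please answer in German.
Um dies zu lösen, müssen wir 3 Ableitungen unserer Gleichung für die Position x(t) = -t^2/2 + 13·t + 9 nehmen. Die Ableitung von der Position ergibt die Geschwindigkeit: v(t) = 13 - t. Durch Ableiten von der Geschwindigkeit erhalten wir die Beschleunigung: a(t) = -1. Mit d/dt von a(t) finden wir j(t) = 0. Mit j(t) = 0 und Einsetzen von t = 1, finden wir j = 0.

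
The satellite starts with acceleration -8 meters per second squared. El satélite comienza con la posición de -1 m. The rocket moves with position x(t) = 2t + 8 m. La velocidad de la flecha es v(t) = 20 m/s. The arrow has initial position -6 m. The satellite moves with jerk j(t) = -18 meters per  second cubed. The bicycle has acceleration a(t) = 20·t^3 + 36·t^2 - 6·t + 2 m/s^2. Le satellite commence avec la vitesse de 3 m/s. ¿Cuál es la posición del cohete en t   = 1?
De la ecuación de la posición x(t) = 2·t + 8, sustituimos t = 1 para obtener x = 10.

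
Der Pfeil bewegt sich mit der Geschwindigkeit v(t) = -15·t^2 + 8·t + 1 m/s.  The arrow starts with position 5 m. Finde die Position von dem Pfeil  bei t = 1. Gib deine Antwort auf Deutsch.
Um dies zu lösen, müssen wir 1 Integral unserer Gleichung für die Geschwindigkeit v(t) = -15·t^2 + 8·t + 1 finden. Durch Integration von der Geschwindigkeit und Verwendung der Anfangsbedingung x(0) = 5, erhalten wir x(t) = -5·t^3 + 4·t^2 + t + 5. Aus der Gleichung für die Position x(t) = -5·t^3 + 4·t^2 + t + 5, setzen wir t = 1 ein und erhalten x = 5.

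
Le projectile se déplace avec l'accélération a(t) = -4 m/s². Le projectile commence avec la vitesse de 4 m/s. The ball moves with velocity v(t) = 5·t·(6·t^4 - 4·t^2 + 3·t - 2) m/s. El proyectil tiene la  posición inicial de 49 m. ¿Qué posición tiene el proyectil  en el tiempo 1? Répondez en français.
Nous devons intégrer notre équation de l'accélération a(t) = -4 2 fois. L'intégrale de l'accélération, avec v(0) = 4, donne la vitesse: v(t) = 4 - 4·t. En prenant ∫v(t)dt et en appliquant x(0) = 49, nous trouvons x(t) = -2·t^2 + 4·t + 49. Nous avons la position x(t) = -2·t^2 + 4·t + 49. En substituant t = 1: x(1) = 51.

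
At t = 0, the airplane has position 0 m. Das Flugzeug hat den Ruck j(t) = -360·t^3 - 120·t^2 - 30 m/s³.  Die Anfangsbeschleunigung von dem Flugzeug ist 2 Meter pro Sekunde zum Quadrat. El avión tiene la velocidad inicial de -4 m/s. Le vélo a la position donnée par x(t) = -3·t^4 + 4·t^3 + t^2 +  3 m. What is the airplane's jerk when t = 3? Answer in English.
Using j(t) = -360·t^3 - 120·t^2 - 30 and substituting t = 3, we find j = -10830.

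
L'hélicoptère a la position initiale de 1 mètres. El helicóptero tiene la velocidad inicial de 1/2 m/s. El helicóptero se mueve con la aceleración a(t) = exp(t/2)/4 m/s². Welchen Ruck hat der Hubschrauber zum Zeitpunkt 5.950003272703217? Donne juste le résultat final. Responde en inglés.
The answer is 2.44870691314172.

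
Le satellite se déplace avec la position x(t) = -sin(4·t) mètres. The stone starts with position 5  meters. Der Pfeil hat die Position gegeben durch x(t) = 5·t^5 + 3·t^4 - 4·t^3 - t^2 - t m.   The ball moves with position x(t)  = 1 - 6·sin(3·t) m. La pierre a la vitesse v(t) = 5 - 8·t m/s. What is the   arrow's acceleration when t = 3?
To solve this, we need to take 2 derivatives of our position equation x(t) = 5·t^5 + 3·t^4 - 4·t^3 - t^2 - t. Differentiating position, we get velocity: v(t) = 25·t^4 + 12·t^3 - 12·t^2 - 2·t - 1. Taking d/dt of v(t), we find a(t) = 100·t^3 + 36·t^2 - 24·t - 2. We have acceleration a(t) = 100·t^3 + 36·t^2 - 24·t - 2. Substituting t = 3: a(3) = 2950.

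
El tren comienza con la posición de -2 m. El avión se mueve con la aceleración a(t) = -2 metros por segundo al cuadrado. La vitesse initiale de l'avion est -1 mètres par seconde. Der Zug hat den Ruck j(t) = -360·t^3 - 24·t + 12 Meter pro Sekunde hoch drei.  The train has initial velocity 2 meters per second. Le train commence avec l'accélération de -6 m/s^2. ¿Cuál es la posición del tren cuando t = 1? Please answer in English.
We need to integrate our jerk equation j(t) = -360·t^3 - 24·t + 12 3 times. Taking ∫j(t)dt and applying a(0) = -6, we find a(t) = -90·t^4 - 12·t^2 + 12·t - 6. The integral of acceleration is velocity. Using v(0) = 2, we get v(t) = -18·t^5 - 4·t^3 + 6·t^2 - 6·t + 2. Integrating velocity and using the initial condition x(0) = -2, we get x(t) = -3·t^6 - t^4 + 2·t^3 - 3·t^2 + 2·t - 2. From the given position equation x(t) = -3·t^6 - t^4 + 2·t^3 - 3·t^2 + 2·t - 2, we substitute t = 1 to get x = -5.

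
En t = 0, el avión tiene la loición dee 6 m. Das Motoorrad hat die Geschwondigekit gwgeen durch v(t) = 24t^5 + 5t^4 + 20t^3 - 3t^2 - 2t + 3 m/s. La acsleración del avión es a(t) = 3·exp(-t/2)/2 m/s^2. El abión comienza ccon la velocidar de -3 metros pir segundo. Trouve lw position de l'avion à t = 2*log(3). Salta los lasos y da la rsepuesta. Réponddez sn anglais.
x(2*log(3)) = 2.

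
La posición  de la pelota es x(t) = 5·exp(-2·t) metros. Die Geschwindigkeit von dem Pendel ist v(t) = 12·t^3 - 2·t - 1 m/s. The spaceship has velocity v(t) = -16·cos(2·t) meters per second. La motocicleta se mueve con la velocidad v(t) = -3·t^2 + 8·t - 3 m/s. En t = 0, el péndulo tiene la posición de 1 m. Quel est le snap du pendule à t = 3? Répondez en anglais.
We must differentiate our velocity equation v(t) = 12·t^3 - 2·t - 1 3 times. Taking d/dt of v(t), we find a(t) = 36·t^2 - 2. Taking d/dt of a(t), we find j(t) = 72·t. Taking d/dt of j(t), we find s(t) = 72. We have snap s(t) = 72. Substituting t = 3: s(3) = 72.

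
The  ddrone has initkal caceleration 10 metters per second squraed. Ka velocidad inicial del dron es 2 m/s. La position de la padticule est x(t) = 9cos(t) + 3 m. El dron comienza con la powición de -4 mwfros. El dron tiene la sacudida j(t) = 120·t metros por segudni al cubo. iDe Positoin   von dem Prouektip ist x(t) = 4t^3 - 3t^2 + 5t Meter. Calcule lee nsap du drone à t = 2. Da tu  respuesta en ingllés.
To solve this, we need to take 1 derivative of our jerk equation j(t) = 120·t. Differentiating jerk, we get snap: s(t) = 120. We have snap s(t) = 120. Substituting t = 2: s(2) = 120.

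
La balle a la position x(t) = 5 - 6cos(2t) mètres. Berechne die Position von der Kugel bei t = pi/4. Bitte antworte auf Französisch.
Nous avons la position x(t) = 5 - 6·cos(2·t). En substituant t = pi/4: x(pi/4) = 5.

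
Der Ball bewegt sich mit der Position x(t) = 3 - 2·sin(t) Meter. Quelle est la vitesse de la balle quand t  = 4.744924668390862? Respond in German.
Um dies zu lösen, müssen wir 1 Ableitung unserer Gleichung für die Position x(t) = 3 - 2·sin(t) nehmen. Durch Ableiten von der Position erhalten wir die Geschwindigkeit: v(t) = -2·cos(t). Wir haben die Geschwindigkeit v(t) = -2·cos(t). Durch Einsetzen von t = 4.744924668390862: v(4.744924668390862) = -0.0650598961747740.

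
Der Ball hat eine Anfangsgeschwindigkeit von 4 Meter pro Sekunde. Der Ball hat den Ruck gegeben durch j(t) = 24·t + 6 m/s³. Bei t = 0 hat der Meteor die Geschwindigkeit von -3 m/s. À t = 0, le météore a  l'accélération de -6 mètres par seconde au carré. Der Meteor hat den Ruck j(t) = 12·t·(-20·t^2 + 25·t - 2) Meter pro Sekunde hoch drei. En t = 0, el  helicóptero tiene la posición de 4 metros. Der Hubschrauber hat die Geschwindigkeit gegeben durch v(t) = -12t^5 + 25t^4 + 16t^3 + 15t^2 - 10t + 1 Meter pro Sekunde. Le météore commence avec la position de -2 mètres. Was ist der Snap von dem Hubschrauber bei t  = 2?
Ausgehend von der Geschwindigkeit v(t) = -12·t^5 + 25·t^4 + 16·t^3 + 15·t^2 - 10·t + 1, nehmen wir 3 Ableitungen. Durch Ableiten von der Geschwindigkeit erhalten wir die Beschleunigung: a(t) = -60·t^4 + 100·t^3 + 48·t^2 + 30·t - 10. Die Ableitung von der Beschleunigung ergibt den Ruck: j(t) = -240·t^3 + 300·t^2 + 96·t + 30. Mit d/dt von j(t) finden wir s(t) = -720·t^2 + 600·t + 96. Aus der Gleichung für den Snap s(t) = -720·t^2 + 600·t + 96, setzen wir t = 2 ein und erhalten s = -1584.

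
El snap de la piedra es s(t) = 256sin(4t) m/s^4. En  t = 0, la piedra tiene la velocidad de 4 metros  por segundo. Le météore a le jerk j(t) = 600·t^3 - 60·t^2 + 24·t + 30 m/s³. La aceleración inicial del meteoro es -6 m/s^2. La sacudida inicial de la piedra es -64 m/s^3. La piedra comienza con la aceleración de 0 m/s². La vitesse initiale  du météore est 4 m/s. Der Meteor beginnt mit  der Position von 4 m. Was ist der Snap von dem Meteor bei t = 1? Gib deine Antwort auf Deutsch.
Um dies zu lösen, müssen wir 1 Ableitung unserer Gleichung für den Ruck j(t) = 600·t^3 - 60·t^2 + 24·t + 30 nehmen. Durch Ableiten von dem Ruck erhalten wir den Snap: s(t) = 1800·t^2 - 120·t + 24. Mit s(t) = 1800·t^2 - 120·t + 24 und Einsetzen von t = 1, finden wir s = 1704.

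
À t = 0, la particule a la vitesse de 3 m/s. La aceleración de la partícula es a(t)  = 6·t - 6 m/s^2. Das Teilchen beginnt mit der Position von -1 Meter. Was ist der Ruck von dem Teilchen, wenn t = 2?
Um dies zu lösen, müssen wir 1 Ableitung unserer Gleichung für die Beschleunigung a(t) = 6·t - 6 nehmen. Durch Ableiten von der Beschleunigung erhalten wir den Ruck: j(t) = 6. Aus der Gleichung für den Ruck j(t) = 6, setzen wir t = 2 ein und erhalten j = 6.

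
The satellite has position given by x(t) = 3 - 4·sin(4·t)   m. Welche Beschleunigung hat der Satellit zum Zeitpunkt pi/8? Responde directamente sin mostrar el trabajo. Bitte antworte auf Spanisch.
En t = pi/8, a = 64.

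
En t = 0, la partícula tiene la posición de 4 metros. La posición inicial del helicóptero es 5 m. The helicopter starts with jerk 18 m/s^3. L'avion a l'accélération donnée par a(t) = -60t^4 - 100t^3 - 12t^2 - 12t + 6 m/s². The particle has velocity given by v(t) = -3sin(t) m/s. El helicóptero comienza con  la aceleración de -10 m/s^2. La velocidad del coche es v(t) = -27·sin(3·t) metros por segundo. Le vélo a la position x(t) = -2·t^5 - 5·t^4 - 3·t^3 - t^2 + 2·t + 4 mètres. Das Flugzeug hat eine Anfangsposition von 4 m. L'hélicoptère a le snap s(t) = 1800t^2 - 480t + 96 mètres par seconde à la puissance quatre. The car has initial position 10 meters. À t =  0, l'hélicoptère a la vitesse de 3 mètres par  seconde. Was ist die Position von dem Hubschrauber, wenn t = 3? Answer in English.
Starting from snap s(t) = 1800·t^2 - 480·t + 96, we take 4 integrals. Finding the integral of s(t) and using j(0) = 18: j(t) = 600·t^3 - 240·t^2 + 96·t + 18. Finding the integral of j(t) and using a(0) = -10: a(t) = 150·t^4 - 80·t^3 + 48·t^2 + 18·t - 10. Taking ∫a(t)dt and applying v(0) = 3, we find v(t) = 30·t^5 - 20·t^4 + 16·t^3 + 9·t^2 - 10·t + 3. The antiderivative of velocity is position. Using x(0) = 5, we get x(t) = 5·t^6 - 4·t^5 + 4·t^4 + 3·t^3 - 5·t^2 + 3·t + 5. From the given position equation x(t) = 5·t^6 - 4·t^5 + 4·t^4 + 3·t^3 - 5·t^2 + 3·t + 5, we substitute t = 3 to get x = 3047.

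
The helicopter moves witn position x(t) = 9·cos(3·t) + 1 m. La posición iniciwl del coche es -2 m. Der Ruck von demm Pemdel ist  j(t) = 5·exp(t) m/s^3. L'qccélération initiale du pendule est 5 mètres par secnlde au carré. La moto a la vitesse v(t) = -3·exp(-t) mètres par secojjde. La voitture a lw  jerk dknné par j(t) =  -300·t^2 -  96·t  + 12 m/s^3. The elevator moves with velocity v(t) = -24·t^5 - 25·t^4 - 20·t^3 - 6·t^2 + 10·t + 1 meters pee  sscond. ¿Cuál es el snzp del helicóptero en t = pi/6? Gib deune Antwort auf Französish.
Pour résoudre ceci, nous devons prendre 4 dérivées de notre équation de la position x(t) = 9·cos(3·t) + 1. En dérivant la position, nous obtenons la vitesse: v(t) = -27·sin(3·t). En dérivant la vitesse, nous obtenons l'accélération: a(t) = -81·cos(3·t). En prenant d/dt de a(t), nous trouvons j(t) = 243·sin(3·t). En prenant d/dt de j(t), nous trouvons s(t) = 729·cos(3·t). De l'équation du snap s(t) = 729·cos(3·t), nous substituons t = pi/6 pour obtenir s = 0.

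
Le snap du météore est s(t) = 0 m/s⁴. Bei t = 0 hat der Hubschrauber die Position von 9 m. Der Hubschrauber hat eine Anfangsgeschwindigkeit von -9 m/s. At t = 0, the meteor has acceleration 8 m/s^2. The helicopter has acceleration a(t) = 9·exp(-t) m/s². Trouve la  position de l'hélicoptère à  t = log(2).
En partant de l'accélération a(t) = 9·exp(-t), nous prenons 2 intégrales. L'intégrale de l'accélération, avec v(0) = -9, donne la vitesse: v(t) = -9·exp(-t). La primitive de la vitesse est la position. En utilisant x(0) = 9, nous obtenons x(t) = 9·exp(-t). Nous avons la position x(t) = 9·exp(-t). En substituant t = log(2): x(log(2)) = 9/2.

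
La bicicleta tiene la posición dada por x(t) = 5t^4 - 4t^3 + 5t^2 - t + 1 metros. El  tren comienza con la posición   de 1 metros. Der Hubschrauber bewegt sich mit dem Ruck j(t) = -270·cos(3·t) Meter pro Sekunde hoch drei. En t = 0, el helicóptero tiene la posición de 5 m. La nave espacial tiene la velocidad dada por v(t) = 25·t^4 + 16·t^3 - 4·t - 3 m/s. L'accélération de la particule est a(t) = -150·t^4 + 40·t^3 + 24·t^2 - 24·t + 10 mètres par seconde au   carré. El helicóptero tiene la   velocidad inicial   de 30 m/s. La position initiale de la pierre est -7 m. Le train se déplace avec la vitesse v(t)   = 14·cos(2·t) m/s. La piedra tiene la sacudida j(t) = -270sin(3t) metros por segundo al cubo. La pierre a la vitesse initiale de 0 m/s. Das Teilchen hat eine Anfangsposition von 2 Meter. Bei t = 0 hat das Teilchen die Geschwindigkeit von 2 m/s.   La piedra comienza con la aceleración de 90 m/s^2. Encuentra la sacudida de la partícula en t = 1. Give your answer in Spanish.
Para resolver esto, necesitamos tomar 1 derivada de nuestra ecuación de la aceleración a(t) = -150·t^4 + 40·t^3 + 24·t^2 - 24·t + 10. Tomando d/dt de a(t), encontramos j(t) = -600·t^3 + 120·t^2 + 48·t - 24. Tenemos la sacudida j(t) = -600·t^3 + 120·t^2 + 48·t - 24. Sustituyendo t = 1: j(1) = -456.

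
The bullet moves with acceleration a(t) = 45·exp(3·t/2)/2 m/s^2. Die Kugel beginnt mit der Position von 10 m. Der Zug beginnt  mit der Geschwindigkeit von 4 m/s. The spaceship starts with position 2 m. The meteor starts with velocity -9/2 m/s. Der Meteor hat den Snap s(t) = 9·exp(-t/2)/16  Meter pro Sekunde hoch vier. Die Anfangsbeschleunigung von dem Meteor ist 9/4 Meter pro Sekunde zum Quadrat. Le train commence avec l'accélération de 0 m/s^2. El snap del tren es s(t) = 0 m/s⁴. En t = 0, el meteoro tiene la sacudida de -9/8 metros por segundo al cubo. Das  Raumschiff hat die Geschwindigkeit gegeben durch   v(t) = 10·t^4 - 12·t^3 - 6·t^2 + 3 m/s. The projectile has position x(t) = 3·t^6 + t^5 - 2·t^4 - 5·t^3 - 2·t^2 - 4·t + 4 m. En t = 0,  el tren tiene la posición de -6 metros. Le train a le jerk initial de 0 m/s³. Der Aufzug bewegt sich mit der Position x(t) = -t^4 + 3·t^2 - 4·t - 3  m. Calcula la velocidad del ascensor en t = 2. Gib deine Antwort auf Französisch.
Pour résoudre ceci, nous devons prendre 1 dérivée de notre équation de la position x(t) = -t^4 + 3·t^2 - 4·t - 3. En prenant d/dt de x(t), nous trouvons v(t) = -4·t^3 + 6·t - 4. Nous avons la vitesse v(t) = -4·t^3 + 6·t - 4. En substituant t = 2: v(2) = -24.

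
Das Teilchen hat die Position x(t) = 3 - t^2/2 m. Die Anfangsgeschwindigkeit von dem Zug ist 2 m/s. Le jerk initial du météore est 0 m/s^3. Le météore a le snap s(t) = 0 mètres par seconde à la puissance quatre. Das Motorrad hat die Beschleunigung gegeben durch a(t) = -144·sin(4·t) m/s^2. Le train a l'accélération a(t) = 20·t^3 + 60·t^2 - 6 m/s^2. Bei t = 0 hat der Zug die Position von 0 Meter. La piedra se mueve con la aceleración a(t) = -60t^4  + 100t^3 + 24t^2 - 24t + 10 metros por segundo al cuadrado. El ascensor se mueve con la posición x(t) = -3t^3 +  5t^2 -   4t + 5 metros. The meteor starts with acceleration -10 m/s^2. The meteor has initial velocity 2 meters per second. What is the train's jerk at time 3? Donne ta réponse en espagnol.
Para resolver esto, necesitamos tomar 1 derivada de nuestra ecuación de la aceleración a(t) = 20·t^3 + 60·t^2 - 6. Derivando la aceleración, obtenemos la sacudida: j(t) = 60·t^2 + 120·t. De la ecuación de la sacudida j(t) = 60·t^2 + 120·t, sustituimos t = 3 para obtener j = 900.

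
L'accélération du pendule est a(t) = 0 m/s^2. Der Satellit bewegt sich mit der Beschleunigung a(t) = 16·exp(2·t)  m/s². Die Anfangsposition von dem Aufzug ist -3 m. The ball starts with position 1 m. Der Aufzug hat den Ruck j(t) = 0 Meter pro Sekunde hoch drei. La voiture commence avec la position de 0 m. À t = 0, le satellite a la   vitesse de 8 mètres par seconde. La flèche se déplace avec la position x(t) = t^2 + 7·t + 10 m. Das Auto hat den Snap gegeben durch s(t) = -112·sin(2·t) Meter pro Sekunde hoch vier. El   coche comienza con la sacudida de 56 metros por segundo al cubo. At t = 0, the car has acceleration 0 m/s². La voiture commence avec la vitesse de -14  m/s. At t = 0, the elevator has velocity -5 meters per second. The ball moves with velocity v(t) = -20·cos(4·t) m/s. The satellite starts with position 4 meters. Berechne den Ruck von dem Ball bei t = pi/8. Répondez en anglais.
Starting from velocity v(t) = -20·cos(4·t), we take 2 derivatives. Taking d/dt of v(t), we find a(t) = 80·sin(4·t). Taking d/dt of a(t), we find j(t) = 320·cos(4·t). From the given jerk equation j(t) = 320·cos(4·t), we substitute t = pi/8 to get j = 0.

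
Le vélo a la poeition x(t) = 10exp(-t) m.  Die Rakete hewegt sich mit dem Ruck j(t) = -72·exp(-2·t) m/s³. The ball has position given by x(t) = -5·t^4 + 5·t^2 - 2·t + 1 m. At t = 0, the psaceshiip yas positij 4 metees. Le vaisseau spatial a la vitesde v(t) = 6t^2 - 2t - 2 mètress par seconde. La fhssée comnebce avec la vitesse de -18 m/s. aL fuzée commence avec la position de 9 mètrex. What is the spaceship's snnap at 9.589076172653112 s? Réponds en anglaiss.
Starting from velocity v(t) = 6·t^2 - 2·t - 2, we take 3 derivatives. Taking d/dt of v(t), we find a(t) = 12·t - 2. The derivative of acceleration gives jerk: j(t) = 12. Differentiating jerk, we get snap: s(t) = 0. We have snap s(t) = 0. Substituting t = 9.589076172653112: s(9.589076172653112) = 0.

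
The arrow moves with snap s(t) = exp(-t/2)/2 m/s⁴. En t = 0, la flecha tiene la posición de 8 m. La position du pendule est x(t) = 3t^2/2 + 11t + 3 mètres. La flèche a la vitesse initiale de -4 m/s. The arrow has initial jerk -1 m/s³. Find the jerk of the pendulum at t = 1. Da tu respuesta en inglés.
Starting from position x(t) = 3·t^2/2 + 11·t + 3, we take 3 derivatives. The derivative of position gives velocity: v(t) = 3·t + 11. Differentiating velocity, we get acceleration: a(t) = 3. The derivative of acceleration gives jerk: j(t) = 0. We have jerk j(t) = 0. Substituting t = 1: j(1) = 0.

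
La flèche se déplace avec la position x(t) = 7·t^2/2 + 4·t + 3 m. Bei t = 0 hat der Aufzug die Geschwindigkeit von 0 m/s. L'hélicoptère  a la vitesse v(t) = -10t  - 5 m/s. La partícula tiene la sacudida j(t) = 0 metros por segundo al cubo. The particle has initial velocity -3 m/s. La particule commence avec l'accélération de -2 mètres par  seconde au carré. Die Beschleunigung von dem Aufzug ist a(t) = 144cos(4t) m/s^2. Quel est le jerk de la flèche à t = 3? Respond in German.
Wir müssen unsere Gleichung für die Position x(t) = 7·t^2/2 + 4·t + 3 3-mal ableiten. Durch Ableiten von der Position erhalten wir die Geschwindigkeit: v(t) = 7·t + 4. Durch Ableiten von der Geschwindigkeit erhalten wir die Beschleunigung: a(t) = 7. Mit d/dt von a(t) finden wir j(t) = 0. Aus der Gleichung für den Ruck j(t) = 0, setzen wir t = 3 ein und erhalten j = 0.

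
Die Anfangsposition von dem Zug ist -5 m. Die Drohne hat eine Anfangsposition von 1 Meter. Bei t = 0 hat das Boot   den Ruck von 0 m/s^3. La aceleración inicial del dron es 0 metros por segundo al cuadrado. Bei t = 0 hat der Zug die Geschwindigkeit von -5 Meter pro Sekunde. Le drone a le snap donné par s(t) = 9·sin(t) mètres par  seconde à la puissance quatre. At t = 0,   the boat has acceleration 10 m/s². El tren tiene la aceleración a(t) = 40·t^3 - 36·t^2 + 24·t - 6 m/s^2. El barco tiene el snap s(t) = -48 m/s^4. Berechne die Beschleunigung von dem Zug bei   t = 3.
Wir haben die Beschleunigung a(t) = 40·t^3 - 36·t^2 + 24·t - 6. Durch Einsetzen von t = 3: a(3) = 822.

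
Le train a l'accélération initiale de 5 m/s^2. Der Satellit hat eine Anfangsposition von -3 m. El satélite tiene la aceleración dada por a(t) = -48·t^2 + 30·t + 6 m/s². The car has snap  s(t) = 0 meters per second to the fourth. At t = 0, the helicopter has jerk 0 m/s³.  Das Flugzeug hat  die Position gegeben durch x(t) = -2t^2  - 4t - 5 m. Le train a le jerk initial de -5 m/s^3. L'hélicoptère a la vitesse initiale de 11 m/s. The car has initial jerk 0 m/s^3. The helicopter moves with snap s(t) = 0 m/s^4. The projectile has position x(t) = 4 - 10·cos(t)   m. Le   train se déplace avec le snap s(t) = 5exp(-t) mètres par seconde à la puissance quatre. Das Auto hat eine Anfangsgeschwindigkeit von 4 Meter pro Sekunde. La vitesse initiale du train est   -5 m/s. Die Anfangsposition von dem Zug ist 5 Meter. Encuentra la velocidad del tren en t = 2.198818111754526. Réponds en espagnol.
Debemos encontrar la antiderivada de nuestra ecuación del snap s(t) = 5·exp(-t) 3 veces. Integrando el snap y usando la condición inicial j(0) = -5, obtenemos j(t) = -5·exp(-t). Integrando la sacudida y usando la condición inicial a(0) = 5, obtenemos a(t) = 5·exp(-t). Integrando la aceleración y usando la condición inicial v(0) = -5, obtenemos v(t) = -5·exp(-t). De la ecuación de la velocidad v(t) = -5·exp(-t), sustituimos t = 2.198818111754526 para obtener v = -0.554670963657505.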